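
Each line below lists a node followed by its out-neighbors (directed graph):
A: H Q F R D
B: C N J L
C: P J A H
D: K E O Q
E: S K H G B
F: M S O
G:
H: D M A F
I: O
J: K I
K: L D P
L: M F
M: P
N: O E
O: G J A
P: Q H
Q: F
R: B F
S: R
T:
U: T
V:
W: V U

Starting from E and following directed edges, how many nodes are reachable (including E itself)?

19

BFS from E visits: E, S, K, H, G, B, R, L, D, P, M, A, F, C, N, J, O, Q, I
Reachable nodes: 19 of 23 total.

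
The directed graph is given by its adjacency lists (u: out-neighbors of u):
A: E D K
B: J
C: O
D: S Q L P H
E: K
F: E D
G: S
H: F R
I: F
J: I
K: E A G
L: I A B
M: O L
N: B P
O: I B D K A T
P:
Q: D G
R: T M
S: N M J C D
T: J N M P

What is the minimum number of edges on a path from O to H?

2

Level 0: O
Level 1: A, B, D, I, K, T
Level 2: E, F, G, H, J, L, M, N, P, Q, S
Level 3: C, R
H first appears at level 2.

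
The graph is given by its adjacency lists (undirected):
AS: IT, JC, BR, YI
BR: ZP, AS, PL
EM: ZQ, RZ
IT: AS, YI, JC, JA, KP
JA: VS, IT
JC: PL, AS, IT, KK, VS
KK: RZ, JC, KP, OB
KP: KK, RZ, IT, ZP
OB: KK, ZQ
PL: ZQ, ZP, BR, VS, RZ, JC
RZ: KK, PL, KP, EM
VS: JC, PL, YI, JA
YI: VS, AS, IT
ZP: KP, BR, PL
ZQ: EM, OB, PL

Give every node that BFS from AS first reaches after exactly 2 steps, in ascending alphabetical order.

JA, KK, KP, PL, VS, ZP

Level 0: AS
Level 1: BR, IT, JC, YI
Level 2: JA, KK, KP, PL, VS, ZP
Level 3: OB, RZ, ZQ
Level 4: EM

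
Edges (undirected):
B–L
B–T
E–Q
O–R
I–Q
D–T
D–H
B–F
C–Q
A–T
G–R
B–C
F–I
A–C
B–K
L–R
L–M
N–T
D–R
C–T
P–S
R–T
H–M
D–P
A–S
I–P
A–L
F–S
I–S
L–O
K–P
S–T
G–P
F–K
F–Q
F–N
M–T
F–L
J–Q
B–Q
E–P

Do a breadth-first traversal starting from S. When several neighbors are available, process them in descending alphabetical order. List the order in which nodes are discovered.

S T P I F A R N M D C B K G E Q L O H J

Visit S; enqueue T, P, I, F, A → queue [T, P, I, F, A]
Visit T; enqueue R, N, M, D, C, B → queue [P, I, F, A, R, N, M, D, C, B]
Visit P; enqueue K, G, E → queue [I, F, A, R, N, M, D, C, B, K, G, E]
Visit I; enqueue Q → queue [F, A, R, N, M, D, C, B, K, G, E, Q]
Visit F; enqueue L → queue [A, R, N, M, D, C, B, K, G, E, Q, L]
Visit A → queue [R, N, M, D, C, B, K, G, E, Q, L]
Visit R; enqueue O → queue [N, M, D, C, B, K, G, E, Q, L, O]
Visit N → queue [M, D, C, B, K, G, E, Q, L, O]
Visit M; enqueue H → queue [D, C, B, K, G, E, Q, L, O, H]
Visit D → queue [C, B, K, G, E, Q, L, O, H]
Visit C → queue [B, K, G, E, Q, L, O, H]
Visit B → queue [K, G, E, Q, L, O, H]
Visit K → queue [G, E, Q, L, O, H]
Visit G → queue [E, Q, L, O, H]
Visit E → queue [Q, L, O, H]
Visit Q; enqueue J → queue [L, O, H, J]
Visit L → queue [O, H, J]
Visit O → queue [H, J]
Visit H → queue [J]
Visit J → queue []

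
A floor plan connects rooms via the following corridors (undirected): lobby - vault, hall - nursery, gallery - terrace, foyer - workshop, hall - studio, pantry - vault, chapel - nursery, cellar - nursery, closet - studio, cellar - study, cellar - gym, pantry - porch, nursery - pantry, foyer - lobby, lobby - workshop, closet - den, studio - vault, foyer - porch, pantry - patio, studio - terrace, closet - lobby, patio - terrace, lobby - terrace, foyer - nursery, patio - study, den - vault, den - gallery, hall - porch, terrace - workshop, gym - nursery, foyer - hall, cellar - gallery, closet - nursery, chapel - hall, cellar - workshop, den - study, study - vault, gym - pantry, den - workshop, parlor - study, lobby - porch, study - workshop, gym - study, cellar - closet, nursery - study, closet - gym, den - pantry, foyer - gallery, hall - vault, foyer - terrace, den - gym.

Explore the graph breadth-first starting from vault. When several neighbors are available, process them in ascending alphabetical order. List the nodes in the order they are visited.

Visit vault; enqueue den, hall, lobby, pantry, studio, study → queue [den, hall, lobby, pantry, studio, study]
Visit den; enqueue closet, gallery, gym, workshop → queue [hall, lobby, pantry, studio, study, closet, gallery, gym, workshop]
Visit hall; enqueue chapel, foyer, nursery, porch → queue [lobby, pantry, studio, study, closet, gallery, gym, workshop, chapel, foyer, nursery, porch]
Visit lobby; enqueue terrace → queue [pantry, studio, study, closet, gallery, gym, workshop, chapel, foyer, nursery, porch, terrace]
Visit pantry; enqueue patio → queue [studio, study, closet, gallery, gym, workshop, chapel, foyer, nursery, porch, terrace, patio]
Visit studio → queue [study, closet, gallery, gym, workshop, chapel, foyer, nursery, porch, terrace, patio]
Visit study; enqueue cellar, parlor → queue [closet, gallery, gym, workshop, chapel, foyer, nursery, porch, terrace, patio, cellar, parlor]
Visit closet → queue [gallery, gym, workshop, chapel, foyer, nursery, porch, terrace, patio, cellar, parlor]
Visit gallery → queue [gym, workshop, chapel, foyer, nursery, porch, terrace, patio, cellar, parlor]
Visit gym → queue [workshop, chapel, foyer, nursery, porch, terrace, patio, cellar, parlor]
Visit workshop → queue [chapel, foyer, nursery, porch, terrace, patio, cellar, parlor]
Visit chapel → queue [foyer, nursery, porch, terrace, patio, cellar, parlor]
Visit foyer → queue [nursery, porch, terrace, patio, cellar, parlor]
Visit nursery → queue [porch, terrace, patio, cellar, parlor]
Visit porch → queue [terrace, patio, cellar, parlor]
Visit terrace → queue [patio, cellar, parlor]
Visit patio → queue [cellar, parlor]
Visit cellar → queue [parlor]
Visit parlor → queue []

vault den hall lobby pantry studio study closet gallery gym workshop chapel foyer nursery porch terrace patio cellar parlor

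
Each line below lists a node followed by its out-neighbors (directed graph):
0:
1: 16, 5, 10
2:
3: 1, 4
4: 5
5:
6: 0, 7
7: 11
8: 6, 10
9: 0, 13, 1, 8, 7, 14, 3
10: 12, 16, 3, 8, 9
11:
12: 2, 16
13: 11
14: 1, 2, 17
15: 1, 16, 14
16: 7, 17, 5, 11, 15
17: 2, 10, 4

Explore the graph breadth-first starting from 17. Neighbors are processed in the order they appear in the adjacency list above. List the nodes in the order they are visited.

17, 2, 10, 4, 12, 16, 3, 8, 9, 5, 7, 11, 15, 1, 6, 0, 13, 14

Visit 17; enqueue 2, 10, 4 → queue [2, 10, 4]
Visit 2 → queue [10, 4]
Visit 10; enqueue 12, 16, 3, 8, 9 → queue [4, 12, 16, 3, 8, 9]
Visit 4; enqueue 5 → queue [12, 16, 3, 8, 9, 5]
Visit 12 → queue [16, 3, 8, 9, 5]
Visit 16; enqueue 7, 11, 15 → queue [3, 8, 9, 5, 7, 11, 15]
Visit 3; enqueue 1 → queue [8, 9, 5, 7, 11, 15, 1]
Visit 8; enqueue 6 → queue [9, 5, 7, 11, 15, 1, 6]
Visit 9; enqueue 0, 13, 14 → queue [5, 7, 11, 15, 1, 6, 0, 13, 14]
Visit 5 → queue [7, 11, 15, 1, 6, 0, 13, 14]
Visit 7 → queue [11, 15, 1, 6, 0, 13, 14]
Visit 11 → queue [15, 1, 6, 0, 13, 14]
Visit 15 → queue [1, 6, 0, 13, 14]
Visit 1 → queue [6, 0, 13, 14]
Visit 6 → queue [0, 13, 14]
Visit 0 → queue [13, 14]
Visit 13 → queue [14]
Visit 14 → queue []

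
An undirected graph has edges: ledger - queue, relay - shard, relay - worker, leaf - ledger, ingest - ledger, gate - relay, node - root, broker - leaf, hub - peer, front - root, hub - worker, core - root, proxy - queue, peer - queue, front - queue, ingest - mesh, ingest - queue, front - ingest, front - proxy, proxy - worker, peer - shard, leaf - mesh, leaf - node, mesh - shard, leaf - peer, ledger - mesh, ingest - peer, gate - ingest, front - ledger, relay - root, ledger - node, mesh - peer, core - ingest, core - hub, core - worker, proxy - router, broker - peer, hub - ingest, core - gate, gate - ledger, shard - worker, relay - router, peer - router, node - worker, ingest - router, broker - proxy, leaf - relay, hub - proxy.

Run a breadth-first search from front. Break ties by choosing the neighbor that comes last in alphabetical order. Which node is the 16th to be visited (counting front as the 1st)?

leaf

Visit front; enqueue root, queue, proxy, ledger, ingest → queue [root, queue, proxy, ledger, ingest]
Visit root; enqueue relay, node, core → queue [queue, proxy, ledger, ingest, relay, node, core]
Visit queue; enqueue peer → queue [proxy, ledger, ingest, relay, node, core, peer]
Visit proxy; enqueue worker, router, hub, broker → queue [ledger, ingest, relay, node, core, peer, worker, router, hub, broker]
Visit ledger; enqueue mesh, leaf, gate → queue [ingest, relay, node, core, peer, worker, router, hub, broker, mesh, leaf, gate]
Visit ingest → queue [relay, node, core, peer, worker, router, hub, broker, mesh, leaf, gate]
Visit relay; enqueue shard → queue [node, core, peer, worker, router, hub, broker, mesh, leaf, gate, shard]
Visit node → queue [core, peer, worker, router, hub, broker, mesh, leaf, gate, shard]
Visit core → queue [peer, worker, router, hub, broker, mesh, leaf, gate, shard]
Visit peer → queue [worker, router, hub, broker, mesh, leaf, gate, shard]
Visit worker → queue [router, hub, broker, mesh, leaf, gate, shard]
Visit router → queue [hub, broker, mesh, leaf, gate, shard]
Visit hub → queue [broker, mesh, leaf, gate, shard]
Visit broker → queue [mesh, leaf, gate, shard]
Visit mesh → queue [leaf, gate, shard]
Visit leaf → queue [gate, shard]
Visit gate → queue [shard]
Visit shard → queue []

Visit order: front, root, queue, proxy, ledger, ingest, relay, node, core, peer, worker, router, hub, broker, mesh, leaf, gate, shard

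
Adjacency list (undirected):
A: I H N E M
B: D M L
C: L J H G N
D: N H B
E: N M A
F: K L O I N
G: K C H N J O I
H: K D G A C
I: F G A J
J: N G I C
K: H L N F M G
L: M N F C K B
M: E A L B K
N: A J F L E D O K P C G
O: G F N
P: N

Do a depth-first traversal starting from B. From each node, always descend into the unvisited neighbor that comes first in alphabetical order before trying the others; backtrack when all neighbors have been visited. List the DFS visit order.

Visit B
B → D
D → H
H → A
A → E
E → M
M → K
K → F
F → I
I → G
G → C
C → J
J → N
N → L
N → O
N → P

B D H A E M K F I G C J N L O P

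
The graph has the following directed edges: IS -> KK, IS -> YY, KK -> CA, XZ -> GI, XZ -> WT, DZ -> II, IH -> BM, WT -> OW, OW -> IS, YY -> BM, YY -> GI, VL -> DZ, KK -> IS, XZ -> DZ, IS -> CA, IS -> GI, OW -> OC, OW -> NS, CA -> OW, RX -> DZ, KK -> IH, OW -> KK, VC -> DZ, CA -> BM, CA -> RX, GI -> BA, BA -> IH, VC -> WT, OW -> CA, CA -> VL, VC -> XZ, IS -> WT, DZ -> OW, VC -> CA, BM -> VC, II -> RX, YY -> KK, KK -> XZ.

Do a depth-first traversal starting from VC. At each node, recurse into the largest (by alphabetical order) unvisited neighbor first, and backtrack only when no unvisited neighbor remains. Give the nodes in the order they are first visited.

VC -> XZ -> WT -> OW -> OC -> NS -> KK -> IS -> YY -> GI -> BA -> IH -> BM -> CA -> VL -> DZ -> II -> RX

Visit VC
VC → XZ
XZ → WT
WT → OW
OW → OC
OW → NS
OW → KK
KK → IS
IS → YY
YY → GI
GI → BA
BA → IH
IH → BM
IS → CA
CA → VL
VL → DZ
DZ → II
II → RX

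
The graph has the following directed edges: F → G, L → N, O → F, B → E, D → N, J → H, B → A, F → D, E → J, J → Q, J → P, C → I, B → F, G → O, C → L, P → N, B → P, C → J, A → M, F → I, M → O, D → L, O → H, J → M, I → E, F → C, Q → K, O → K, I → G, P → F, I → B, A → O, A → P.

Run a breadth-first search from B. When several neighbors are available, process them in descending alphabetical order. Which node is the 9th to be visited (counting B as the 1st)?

D

Visit B; enqueue P, F, E, A → queue [P, F, E, A]
Visit P; enqueue N → queue [F, E, A, N]
Visit F; enqueue I, G, D, C → queue [E, A, N, I, G, D, C]
Visit E; enqueue J → queue [A, N, I, G, D, C, J]
Visit A; enqueue O, M → queue [N, I, G, D, C, J, O, M]
Visit N → queue [I, G, D, C, J, O, M]
Visit I → queue [G, D, C, J, O, M]
Visit G → queue [D, C, J, O, M]
Visit D; enqueue L → queue [C, J, O, M, L]
Visit C → queue [J, O, M, L]
Visit J; enqueue Q, H → queue [O, M, L, Q, H]
Visit O; enqueue K → queue [M, L, Q, H, K]
Visit M → queue [L, Q, H, K]
Visit L → queue [Q, H, K]
Visit Q → queue [H, K]
Visit H → queue [K]
Visit K → queue []

Visit order: B, P, F, E, A, N, I, G, D, C, J, O, M, L, Q, H, K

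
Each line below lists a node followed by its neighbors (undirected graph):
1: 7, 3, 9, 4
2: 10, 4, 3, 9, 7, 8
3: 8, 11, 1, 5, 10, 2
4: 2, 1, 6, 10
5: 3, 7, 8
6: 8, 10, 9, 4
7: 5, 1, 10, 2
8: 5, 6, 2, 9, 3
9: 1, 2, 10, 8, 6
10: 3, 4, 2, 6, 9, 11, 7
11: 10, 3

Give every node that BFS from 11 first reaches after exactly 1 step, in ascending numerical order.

3, 10

Level 0: 11
Level 1: 3, 10
Level 2: 1, 2, 4, 5, 6, 7, 8, 9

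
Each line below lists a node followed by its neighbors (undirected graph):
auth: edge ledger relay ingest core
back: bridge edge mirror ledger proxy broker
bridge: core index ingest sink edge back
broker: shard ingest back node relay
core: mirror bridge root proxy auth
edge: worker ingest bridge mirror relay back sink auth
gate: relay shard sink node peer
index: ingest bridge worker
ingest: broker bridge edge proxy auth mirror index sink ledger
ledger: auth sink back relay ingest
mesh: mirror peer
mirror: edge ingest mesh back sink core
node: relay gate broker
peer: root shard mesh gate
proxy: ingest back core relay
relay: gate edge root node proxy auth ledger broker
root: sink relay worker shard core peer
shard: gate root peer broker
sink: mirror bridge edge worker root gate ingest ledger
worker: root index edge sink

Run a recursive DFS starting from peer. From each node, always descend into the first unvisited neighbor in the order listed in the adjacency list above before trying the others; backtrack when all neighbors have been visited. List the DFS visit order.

Visit peer
peer → root
root → sink
sink → mirror
mirror → edge
edge → worker
worker → index
index → ingest
ingest → broker
broker → shard
shard → gate
gate → relay
relay → node
relay → proxy
proxy → back
back → bridge
bridge → core
core → auth
auth → ledger
mirror → mesh

peer, root, sink, mirror, edge, worker, index, ingest, broker, shard, gate, relay, node, proxy, back, bridge, core, auth, ledger, mesh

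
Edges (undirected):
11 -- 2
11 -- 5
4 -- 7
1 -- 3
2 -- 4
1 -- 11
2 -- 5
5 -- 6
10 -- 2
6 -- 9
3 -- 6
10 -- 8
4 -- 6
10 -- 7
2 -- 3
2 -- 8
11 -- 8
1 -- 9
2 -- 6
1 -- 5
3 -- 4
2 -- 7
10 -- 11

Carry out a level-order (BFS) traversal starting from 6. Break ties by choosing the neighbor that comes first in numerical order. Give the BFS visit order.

6, 2, 3, 4, 5, 9, 7, 8, 10, 11, 1

Visit 6; enqueue 2, 3, 4, 5, 9 → queue [2, 3, 4, 5, 9]
Visit 2; enqueue 7, 8, 10, 11 → queue [3, 4, 5, 9, 7, 8, 10, 11]
Visit 3; enqueue 1 → queue [4, 5, 9, 7, 8, 10, 11, 1]
Visit 4 → queue [5, 9, 7, 8, 10, 11, 1]
Visit 5 → queue [9, 7, 8, 10, 11, 1]
Visit 9 → queue [7, 8, 10, 11, 1]
Visit 7 → queue [8, 10, 11, 1]
Visit 8 → queue [10, 11, 1]
Visit 10 → queue [11, 1]
Visit 11 → queue [1]
Visit 1 → queue []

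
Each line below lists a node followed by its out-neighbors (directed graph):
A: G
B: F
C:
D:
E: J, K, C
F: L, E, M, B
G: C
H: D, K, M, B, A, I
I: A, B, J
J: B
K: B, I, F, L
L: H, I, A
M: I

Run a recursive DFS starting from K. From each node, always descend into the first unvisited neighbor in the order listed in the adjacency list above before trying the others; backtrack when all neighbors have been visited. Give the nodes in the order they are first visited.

K, B, F, L, H, D, M, I, A, G, C, J, E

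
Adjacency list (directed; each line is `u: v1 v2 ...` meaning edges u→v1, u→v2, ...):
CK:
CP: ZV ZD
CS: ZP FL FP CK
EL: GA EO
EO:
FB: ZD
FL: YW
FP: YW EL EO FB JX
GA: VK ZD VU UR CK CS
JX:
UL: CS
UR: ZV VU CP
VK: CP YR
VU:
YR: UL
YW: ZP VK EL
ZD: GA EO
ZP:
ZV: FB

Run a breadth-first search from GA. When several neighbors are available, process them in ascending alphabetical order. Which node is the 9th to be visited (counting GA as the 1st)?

FP

Visit GA; enqueue CK, CS, UR, VK, VU, ZD → queue [CK, CS, UR, VK, VU, ZD]
Visit CK → queue [CS, UR, VK, VU, ZD]
Visit CS; enqueue FL, FP, ZP → queue [UR, VK, VU, ZD, FL, FP, ZP]
Visit UR; enqueue CP, ZV → queue [VK, VU, ZD, FL, FP, ZP, CP, ZV]
Visit VK; enqueue YR → queue [VU, ZD, FL, FP, ZP, CP, ZV, YR]
Visit VU → queue [ZD, FL, FP, ZP, CP, ZV, YR]
Visit ZD; enqueue EO → queue [FL, FP, ZP, CP, ZV, YR, EO]
Visit FL; enqueue YW → queue [FP, ZP, CP, ZV, YR, EO, YW]
Visit FP; enqueue EL, FB, JX → queue [ZP, CP, ZV, YR, EO, YW, EL, FB, JX]
Visit ZP → queue [CP, ZV, YR, EO, YW, EL, FB, JX]
Visit CP → queue [ZV, YR, EO, YW, EL, FB, JX]
Visit ZV → queue [YR, EO, YW, EL, FB, JX]
Visit YR; enqueue UL → queue [EO, YW, EL, FB, JX, UL]
Visit EO → queue [YW, EL, FB, JX, UL]
Visit YW → queue [EL, FB, JX, UL]
Visit EL → queue [FB, JX, UL]
Visit FB → queue [JX, UL]
Visit JX → queue [UL]
Visit UL → queue []

Visit order: GA, CK, CS, UR, VK, VU, ZD, FL, FP, ZP, CP, ZV, YR, EO, YW, EL, FB, JX, UL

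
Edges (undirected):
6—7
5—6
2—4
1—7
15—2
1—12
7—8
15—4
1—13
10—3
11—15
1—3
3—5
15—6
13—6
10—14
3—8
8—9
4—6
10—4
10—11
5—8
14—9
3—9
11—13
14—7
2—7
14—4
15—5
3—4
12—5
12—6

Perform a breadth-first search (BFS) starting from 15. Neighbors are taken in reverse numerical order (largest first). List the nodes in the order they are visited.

Visit 15; enqueue 11, 6, 5, 4, 2 → queue [11, 6, 5, 4, 2]
Visit 11; enqueue 13, 10 → queue [6, 5, 4, 2, 13, 10]
Visit 6; enqueue 12, 7 → queue [5, 4, 2, 13, 10, 12, 7]
Visit 5; enqueue 8, 3 → queue [4, 2, 13, 10, 12, 7, 8, 3]
Visit 4; enqueue 14 → queue [2, 13, 10, 12, 7, 8, 3, 14]
Visit 2 → queue [13, 10, 12, 7, 8, 3, 14]
Visit 13; enqueue 1 → queue [10, 12, 7, 8, 3, 14, 1]
Visit 10 → queue [12, 7, 8, 3, 14, 1]
Visit 12 → queue [7, 8, 3, 14, 1]
Visit 7 → queue [8, 3, 14, 1]
Visit 8; enqueue 9 → queue [3, 14, 1, 9]
Visit 3 → queue [14, 1, 9]
Visit 14 → queue [1, 9]
Visit 1 → queue [9]
Visit 9 → queue []

15, 11, 6, 5, 4, 2, 13, 10, 12, 7, 8, 3, 14, 1, 9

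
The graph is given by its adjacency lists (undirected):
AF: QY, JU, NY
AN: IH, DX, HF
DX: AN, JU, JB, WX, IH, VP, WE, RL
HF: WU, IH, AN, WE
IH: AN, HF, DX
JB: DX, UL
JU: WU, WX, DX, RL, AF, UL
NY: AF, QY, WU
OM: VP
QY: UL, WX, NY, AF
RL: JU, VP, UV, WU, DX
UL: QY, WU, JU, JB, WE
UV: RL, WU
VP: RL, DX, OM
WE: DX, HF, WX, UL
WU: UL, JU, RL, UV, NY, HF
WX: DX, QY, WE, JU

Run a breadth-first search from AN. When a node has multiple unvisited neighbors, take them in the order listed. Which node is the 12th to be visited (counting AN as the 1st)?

AF

Visit AN; enqueue IH, DX, HF → queue [IH, DX, HF]
Visit IH → queue [DX, HF]
Visit DX; enqueue JU, JB, WX, VP, WE, RL → queue [HF, JU, JB, WX, VP, WE, RL]
Visit HF; enqueue WU → queue [JU, JB, WX, VP, WE, RL, WU]
Visit JU; enqueue AF, UL → queue [JB, WX, VP, WE, RL, WU, AF, UL]
Visit JB → queue [WX, VP, WE, RL, WU, AF, UL]
Visit WX; enqueue QY → queue [VP, WE, RL, WU, AF, UL, QY]
Visit VP; enqueue OM → queue [WE, RL, WU, AF, UL, QY, OM]
Visit WE → queue [RL, WU, AF, UL, QY, OM]
Visit RL; enqueue UV → queue [WU, AF, UL, QY, OM, UV]
Visit WU; enqueue NY → queue [AF, UL, QY, OM, UV, NY]
Visit AF → queue [UL, QY, OM, UV, NY]
Visit UL → queue [QY, OM, UV, NY]
Visit QY → queue [OM, UV, NY]
Visit OM → queue [UV, NY]
Visit UV → queue [NY]
Visit NY → queue []

Visit order: AN, IH, DX, HF, JU, JB, WX, VP, WE, RL, WU, AF, UL, QY, OM, UV, NY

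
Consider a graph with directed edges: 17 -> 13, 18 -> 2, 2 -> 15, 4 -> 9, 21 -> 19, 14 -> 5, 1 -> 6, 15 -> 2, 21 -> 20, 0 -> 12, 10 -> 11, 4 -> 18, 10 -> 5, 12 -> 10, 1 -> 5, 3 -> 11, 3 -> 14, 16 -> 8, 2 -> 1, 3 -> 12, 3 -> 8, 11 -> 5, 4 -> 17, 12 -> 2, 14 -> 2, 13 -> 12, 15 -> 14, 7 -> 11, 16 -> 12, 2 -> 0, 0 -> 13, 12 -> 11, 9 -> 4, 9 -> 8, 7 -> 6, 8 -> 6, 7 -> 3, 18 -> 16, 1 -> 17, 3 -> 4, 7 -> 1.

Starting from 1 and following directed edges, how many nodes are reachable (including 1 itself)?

12

BFS from 1 visits: 1, 17, 6, 5, 13, 12, 11, 10, 2, 15, 0, 14
Reachable nodes: 12 of 22 total.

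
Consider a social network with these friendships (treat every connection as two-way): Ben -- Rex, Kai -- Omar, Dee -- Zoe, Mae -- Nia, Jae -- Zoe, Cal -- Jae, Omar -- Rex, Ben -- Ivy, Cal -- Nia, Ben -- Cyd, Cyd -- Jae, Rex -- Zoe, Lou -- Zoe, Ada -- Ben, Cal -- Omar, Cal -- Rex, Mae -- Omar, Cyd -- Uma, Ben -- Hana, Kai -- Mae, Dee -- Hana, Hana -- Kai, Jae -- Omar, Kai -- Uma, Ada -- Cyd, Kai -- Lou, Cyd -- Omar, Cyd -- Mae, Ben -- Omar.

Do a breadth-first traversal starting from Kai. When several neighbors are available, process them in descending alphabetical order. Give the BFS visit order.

Kai, Uma, Omar, Mae, Lou, Hana, Cyd, Rex, Jae, Cal, Ben, Nia, Zoe, Dee, Ada, Ivy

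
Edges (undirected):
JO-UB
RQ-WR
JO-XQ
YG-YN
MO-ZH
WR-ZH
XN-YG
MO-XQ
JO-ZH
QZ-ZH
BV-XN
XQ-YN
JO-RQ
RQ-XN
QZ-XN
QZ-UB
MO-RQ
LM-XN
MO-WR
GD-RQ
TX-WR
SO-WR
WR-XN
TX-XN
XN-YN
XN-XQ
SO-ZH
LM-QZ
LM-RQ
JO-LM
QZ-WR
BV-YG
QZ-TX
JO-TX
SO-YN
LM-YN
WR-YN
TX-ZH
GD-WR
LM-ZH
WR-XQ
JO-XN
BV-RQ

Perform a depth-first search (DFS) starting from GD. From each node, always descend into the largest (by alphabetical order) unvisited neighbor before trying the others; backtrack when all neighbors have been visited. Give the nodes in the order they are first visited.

Visit GD
GD → WR
WR → ZH
ZH → TX
TX → XN
XN → YN
YN → YG
YG → BV
BV → RQ
RQ → MO
MO → XQ
XQ → JO
JO → UB
UB → QZ
QZ → LM
YN → SO

GD → WR → ZH → TX → XN → YN → YG → BV → RQ → MO → XQ → JO → UB → QZ → LM → SO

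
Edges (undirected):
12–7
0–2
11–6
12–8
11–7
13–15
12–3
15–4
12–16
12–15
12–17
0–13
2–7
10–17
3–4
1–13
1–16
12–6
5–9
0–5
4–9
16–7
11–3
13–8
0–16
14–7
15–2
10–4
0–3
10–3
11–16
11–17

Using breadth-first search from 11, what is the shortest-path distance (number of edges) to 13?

3

Level 0: 11
Level 1: 3, 6, 7, 16, 17
Level 2: 0, 1, 2, 4, 10, 12, 14
Level 3: 5, 8, 9, 13, 15
13 first appears at level 3.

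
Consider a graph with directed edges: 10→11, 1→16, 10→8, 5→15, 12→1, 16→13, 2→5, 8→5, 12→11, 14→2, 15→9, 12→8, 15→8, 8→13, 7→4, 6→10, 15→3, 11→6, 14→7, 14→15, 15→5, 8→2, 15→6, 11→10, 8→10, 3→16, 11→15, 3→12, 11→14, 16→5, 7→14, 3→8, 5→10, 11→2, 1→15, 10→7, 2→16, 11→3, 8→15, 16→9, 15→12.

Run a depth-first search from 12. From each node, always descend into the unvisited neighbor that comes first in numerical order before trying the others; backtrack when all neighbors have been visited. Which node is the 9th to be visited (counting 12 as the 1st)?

Visit 12
12 → 1
1 → 15
15 → 3
3 → 8
8 → 2
2 → 5
5 → 10
10 → 7
7 → 4
7 → 14
10 → 11
11 → 6
2 → 16
16 → 9
16 → 13

Visit order: 12, 1, 15, 3, 8, 2, 5, 10, 7, 4, 14, 11, 6, 16, 9, 13

7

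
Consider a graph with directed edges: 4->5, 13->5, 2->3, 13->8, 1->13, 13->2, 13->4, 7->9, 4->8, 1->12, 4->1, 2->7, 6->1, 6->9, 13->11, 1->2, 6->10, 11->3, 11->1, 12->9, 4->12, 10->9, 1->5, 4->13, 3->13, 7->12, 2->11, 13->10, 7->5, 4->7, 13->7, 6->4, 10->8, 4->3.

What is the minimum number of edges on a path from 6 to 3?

2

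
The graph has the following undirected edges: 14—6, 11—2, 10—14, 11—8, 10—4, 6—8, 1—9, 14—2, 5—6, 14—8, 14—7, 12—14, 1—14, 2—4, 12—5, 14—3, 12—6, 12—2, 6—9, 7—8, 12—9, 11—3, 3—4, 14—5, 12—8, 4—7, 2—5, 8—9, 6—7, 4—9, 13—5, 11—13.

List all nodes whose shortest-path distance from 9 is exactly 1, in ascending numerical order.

1, 4, 6, 8, 12

Level 0: 9
Level 1: 1, 4, 6, 8, 12
Level 2: 2, 3, 5, 7, 10, 11, 14
Level 3: 13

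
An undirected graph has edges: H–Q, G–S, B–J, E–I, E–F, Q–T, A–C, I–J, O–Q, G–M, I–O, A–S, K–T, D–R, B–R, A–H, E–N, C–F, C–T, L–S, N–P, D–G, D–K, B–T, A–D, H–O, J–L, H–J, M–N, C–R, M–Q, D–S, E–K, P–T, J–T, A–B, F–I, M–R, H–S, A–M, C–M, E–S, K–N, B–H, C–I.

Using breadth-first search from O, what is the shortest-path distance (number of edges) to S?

Level 0: O
Level 1: H, I, Q
Level 2: A, B, C, E, F, J, M, S, T
Level 3: D, G, K, L, N, P, R
S first appears at level 2.

2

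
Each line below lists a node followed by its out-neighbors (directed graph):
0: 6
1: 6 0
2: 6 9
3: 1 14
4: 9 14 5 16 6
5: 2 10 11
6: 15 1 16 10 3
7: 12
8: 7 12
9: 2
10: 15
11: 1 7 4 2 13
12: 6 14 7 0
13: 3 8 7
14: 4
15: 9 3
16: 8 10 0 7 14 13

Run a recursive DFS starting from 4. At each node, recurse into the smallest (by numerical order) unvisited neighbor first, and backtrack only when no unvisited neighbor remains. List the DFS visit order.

4, 5, 2, 6, 1, 0, 3, 14, 10, 15, 9, 16, 7, 12, 8, 13, 11

Visit 4
4 → 5
5 → 2
2 → 6
6 → 1
1 → 0
6 → 3
3 → 14
6 → 10
10 → 15
15 → 9
6 → 16
16 → 7
7 → 12
16 → 8
16 → 13
5 → 11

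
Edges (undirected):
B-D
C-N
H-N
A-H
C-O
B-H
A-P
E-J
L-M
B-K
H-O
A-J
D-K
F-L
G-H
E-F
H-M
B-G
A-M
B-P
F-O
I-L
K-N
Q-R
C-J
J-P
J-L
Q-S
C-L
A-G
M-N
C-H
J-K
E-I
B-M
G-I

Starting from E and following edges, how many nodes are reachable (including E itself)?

BFS from E visits: E, F, I, J, L, O, G, A, C, K, P, M, H, B, N, D
Reachable nodes: 16 of 19 total.

16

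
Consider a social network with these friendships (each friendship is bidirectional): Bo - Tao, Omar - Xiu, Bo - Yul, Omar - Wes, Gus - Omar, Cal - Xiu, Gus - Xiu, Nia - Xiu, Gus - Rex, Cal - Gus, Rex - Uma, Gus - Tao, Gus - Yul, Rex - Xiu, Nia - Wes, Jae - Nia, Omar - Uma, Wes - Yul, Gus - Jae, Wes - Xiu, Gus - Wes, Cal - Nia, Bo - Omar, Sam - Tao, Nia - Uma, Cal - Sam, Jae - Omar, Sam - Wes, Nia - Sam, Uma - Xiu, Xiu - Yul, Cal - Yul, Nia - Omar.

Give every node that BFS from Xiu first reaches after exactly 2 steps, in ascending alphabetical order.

Level 0: Xiu
Level 1: Cal, Gus, Nia, Omar, Rex, Uma, Wes, Yul
Level 2: Bo, Jae, Sam, Tao

Bo, Jae, Sam, Tao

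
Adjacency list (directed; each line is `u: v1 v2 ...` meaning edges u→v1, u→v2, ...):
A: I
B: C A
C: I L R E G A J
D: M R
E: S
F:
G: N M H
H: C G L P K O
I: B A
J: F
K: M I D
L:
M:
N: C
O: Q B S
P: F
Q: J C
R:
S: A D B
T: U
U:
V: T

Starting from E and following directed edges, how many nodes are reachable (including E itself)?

19

BFS from E visits: E, S, D, B, A, R, M, C, I, L, J, G, F, N, H, P, O, K, Q
Reachable nodes: 19 of 22 total.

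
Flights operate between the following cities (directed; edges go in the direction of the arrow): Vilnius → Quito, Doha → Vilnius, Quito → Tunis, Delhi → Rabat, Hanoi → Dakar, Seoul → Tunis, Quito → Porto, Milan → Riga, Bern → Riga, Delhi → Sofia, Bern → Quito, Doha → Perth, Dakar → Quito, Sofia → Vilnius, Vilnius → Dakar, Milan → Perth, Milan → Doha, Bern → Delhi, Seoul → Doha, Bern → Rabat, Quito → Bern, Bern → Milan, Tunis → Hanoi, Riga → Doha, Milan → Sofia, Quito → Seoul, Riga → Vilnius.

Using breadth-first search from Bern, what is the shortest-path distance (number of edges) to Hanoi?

3

Level 0: Bern
Level 1: Delhi, Milan, Quito, Rabat, Riga
Level 2: Doha, Perth, Porto, Seoul, Sofia, Tunis, Vilnius
Level 3: Dakar, Hanoi
Hanoi first appears at level 3.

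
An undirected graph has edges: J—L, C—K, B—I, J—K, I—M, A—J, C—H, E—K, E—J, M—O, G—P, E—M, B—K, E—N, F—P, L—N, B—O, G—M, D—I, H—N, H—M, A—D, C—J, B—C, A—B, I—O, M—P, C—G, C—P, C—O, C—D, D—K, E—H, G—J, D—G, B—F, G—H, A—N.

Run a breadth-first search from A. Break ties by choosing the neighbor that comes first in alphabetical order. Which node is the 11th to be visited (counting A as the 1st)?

G

Visit A; enqueue B, D, J, N → queue [B, D, J, N]
Visit B; enqueue C, F, I, K, O → queue [D, J, N, C, F, I, K, O]
Visit D; enqueue G → queue [J, N, C, F, I, K, O, G]
Visit J; enqueue E, L → queue [N, C, F, I, K, O, G, E, L]
Visit N; enqueue H → queue [C, F, I, K, O, G, E, L, H]
Visit C; enqueue P → queue [F, I, K, O, G, E, L, H, P]
Visit F → queue [I, K, O, G, E, L, H, P]
Visit I; enqueue M → queue [K, O, G, E, L, H, P, M]
Visit K → queue [O, G, E, L, H, P, M]
Visit O → queue [G, E, L, H, P, M]
Visit G → queue [E, L, H, P, M]
Visit E → queue [L, H, P, M]
Visit L → queue [H, P, M]
Visit H → queue [P, M]
Visit P → queue [M]
Visit M → queue []

Visit order: A, B, D, J, N, C, F, I, K, O, G, E, L, H, P, M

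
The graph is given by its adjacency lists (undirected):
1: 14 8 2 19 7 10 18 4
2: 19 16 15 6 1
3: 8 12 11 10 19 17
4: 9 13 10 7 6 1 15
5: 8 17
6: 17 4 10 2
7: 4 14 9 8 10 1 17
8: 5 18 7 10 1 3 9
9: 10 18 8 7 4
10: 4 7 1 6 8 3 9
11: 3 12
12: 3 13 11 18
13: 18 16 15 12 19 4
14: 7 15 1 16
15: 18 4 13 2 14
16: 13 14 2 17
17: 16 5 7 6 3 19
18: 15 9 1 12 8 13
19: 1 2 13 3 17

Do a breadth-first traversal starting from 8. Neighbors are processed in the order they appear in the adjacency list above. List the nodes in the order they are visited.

Visit 8; enqueue 5, 18, 7, 10, 1, 3, 9 → queue [5, 18, 7, 10, 1, 3, 9]
Visit 5; enqueue 17 → queue [18, 7, 10, 1, 3, 9, 17]
Visit 18; enqueue 15, 12, 13 → queue [7, 10, 1, 3, 9, 17, 15, 12, 13]
Visit 7; enqueue 4, 14 → queue [10, 1, 3, 9, 17, 15, 12, 13, 4, 14]
Visit 10; enqueue 6 → queue [1, 3, 9, 17, 15, 12, 13, 4, 14, 6]
Visit 1; enqueue 2, 19 → queue [3, 9, 17, 15, 12, 13, 4, 14, 6, 2, 19]
Visit 3; enqueue 11 → queue [9, 17, 15, 12, 13, 4, 14, 6, 2, 19, 11]
Visit 9 → queue [17, 15, 12, 13, 4, 14, 6, 2, 19, 11]
Visit 17; enqueue 16 → queue [15, 12, 13, 4, 14, 6, 2, 19, 11, 16]
Visit 15 → queue [12, 13, 4, 14, 6, 2, 19, 11, 16]
Visit 12 → queue [13, 4, 14, 6, 2, 19, 11, 16]
Visit 13 → queue [4, 14, 6, 2, 19, 11, 16]
Visit 4 → queue [14, 6, 2, 19, 11, 16]
Visit 14 → queue [6, 2, 19, 11, 16]
Visit 6 → queue [2, 19, 11, 16]
Visit 2 → queue [19, 11, 16]
Visit 19 → queue [11, 16]
Visit 11 → queue [16]
Visit 16 → queue []

8 → 5 → 18 → 7 → 10 → 1 → 3 → 9 → 17 → 15 → 12 → 13 → 4 → 14 → 6 → 2 → 19 → 11 → 16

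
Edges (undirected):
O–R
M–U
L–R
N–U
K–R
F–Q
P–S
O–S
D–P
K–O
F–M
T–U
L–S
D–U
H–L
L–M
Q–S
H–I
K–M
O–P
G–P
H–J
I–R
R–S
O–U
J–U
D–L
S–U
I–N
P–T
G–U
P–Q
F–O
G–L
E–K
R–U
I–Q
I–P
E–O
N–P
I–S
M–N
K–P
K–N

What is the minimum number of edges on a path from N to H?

Level 0: N
Level 1: I, K, M, P, U
Level 2: D, E, F, G, H, J, L, O, Q, R, S, T
H first appears at level 2.

2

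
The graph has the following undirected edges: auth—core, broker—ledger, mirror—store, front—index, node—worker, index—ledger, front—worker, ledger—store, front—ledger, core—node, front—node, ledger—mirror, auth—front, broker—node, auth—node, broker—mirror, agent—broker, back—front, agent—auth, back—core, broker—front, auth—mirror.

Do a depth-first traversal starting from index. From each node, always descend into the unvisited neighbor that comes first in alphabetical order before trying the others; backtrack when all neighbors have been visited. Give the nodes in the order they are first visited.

Visit index
index → front
front → auth
auth → agent
agent → broker
broker → ledger
ledger → mirror
mirror → store
broker → node
node → core
core → back
node → worker

index → front → auth → agent → broker → ledger → mirror → store → node → core → back → worker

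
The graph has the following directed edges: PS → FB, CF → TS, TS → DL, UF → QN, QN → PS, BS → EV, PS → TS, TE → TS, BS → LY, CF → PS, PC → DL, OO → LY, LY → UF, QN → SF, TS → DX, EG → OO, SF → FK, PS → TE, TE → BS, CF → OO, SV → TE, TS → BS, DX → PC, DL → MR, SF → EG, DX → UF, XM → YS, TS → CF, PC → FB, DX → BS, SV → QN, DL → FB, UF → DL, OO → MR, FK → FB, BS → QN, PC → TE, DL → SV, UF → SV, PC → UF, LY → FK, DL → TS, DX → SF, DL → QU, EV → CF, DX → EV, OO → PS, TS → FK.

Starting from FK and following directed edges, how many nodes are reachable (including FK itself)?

2

BFS from FK visits: FK, FB
Reachable nodes: 2 of 22 total.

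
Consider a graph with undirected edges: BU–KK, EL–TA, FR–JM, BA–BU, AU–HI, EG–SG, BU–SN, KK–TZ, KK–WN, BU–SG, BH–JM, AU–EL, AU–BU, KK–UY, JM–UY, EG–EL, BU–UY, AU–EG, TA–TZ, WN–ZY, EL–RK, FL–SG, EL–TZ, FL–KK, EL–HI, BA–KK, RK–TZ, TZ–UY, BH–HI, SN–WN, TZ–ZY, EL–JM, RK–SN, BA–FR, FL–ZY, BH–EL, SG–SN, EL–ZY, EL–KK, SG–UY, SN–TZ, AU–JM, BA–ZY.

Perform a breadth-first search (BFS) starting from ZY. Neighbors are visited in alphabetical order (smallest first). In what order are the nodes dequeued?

ZY → BA → EL → FL → TZ → WN → BU → FR → KK → AU → BH → EG → HI → JM → RK → TA → SG → SN → UY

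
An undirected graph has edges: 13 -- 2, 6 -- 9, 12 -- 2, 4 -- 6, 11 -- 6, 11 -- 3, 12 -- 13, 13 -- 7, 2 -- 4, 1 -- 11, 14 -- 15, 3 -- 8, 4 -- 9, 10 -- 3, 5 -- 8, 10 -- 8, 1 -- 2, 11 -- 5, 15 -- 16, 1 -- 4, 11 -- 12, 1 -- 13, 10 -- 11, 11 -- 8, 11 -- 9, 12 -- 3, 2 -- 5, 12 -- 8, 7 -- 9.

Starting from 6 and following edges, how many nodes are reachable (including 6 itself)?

13

BFS from 6 visits: 6, 4, 9, 11, 1, 2, 7, 3, 5, 8, 10, 12, 13
Reachable nodes: 13 of 16 total.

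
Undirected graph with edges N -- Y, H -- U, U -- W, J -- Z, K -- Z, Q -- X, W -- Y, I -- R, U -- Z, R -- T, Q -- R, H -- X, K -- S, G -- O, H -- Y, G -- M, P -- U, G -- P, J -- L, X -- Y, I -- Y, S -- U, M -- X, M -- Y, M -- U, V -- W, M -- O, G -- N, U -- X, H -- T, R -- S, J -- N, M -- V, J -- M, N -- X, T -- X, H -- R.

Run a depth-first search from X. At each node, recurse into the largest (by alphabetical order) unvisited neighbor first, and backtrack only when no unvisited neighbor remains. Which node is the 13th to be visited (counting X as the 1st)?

Q

Visit X
X → Y
Y → W
W → V
V → M
M → U
U → Z
Z → K
K → S
S → R
R → T
T → H
R → Q
R → I
Z → J
J → N
N → G
G → P
G → O
J → L

Visit order: X, Y, W, V, M, U, Z, K, S, R, T, H, Q, I, J, N, G, P, O, L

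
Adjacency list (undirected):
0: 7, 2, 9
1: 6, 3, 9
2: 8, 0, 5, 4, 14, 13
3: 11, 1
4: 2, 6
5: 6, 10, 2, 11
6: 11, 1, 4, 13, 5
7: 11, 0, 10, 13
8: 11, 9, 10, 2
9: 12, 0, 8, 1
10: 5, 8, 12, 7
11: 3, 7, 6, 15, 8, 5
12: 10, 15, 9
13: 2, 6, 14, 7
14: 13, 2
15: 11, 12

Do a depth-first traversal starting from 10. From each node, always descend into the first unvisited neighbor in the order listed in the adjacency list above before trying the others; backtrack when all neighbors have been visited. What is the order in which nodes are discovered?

Visit 10
10 → 5
5 → 6
6 → 11
11 → 3
3 → 1
1 → 9
9 → 12
12 → 15
9 → 0
0 → 7
7 → 13
13 → 2
2 → 8
2 → 4
2 → 14

10 → 5 → 6 → 11 → 3 → 1 → 9 → 12 → 15 → 0 → 7 → 13 → 2 → 8 → 4 → 14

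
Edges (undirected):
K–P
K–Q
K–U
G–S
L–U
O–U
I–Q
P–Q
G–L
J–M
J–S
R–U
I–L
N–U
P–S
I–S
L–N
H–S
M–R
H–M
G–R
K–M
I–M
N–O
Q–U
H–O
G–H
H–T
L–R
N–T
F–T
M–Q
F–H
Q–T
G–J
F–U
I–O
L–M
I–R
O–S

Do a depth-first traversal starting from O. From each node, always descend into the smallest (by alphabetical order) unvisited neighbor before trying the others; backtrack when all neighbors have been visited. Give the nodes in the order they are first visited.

Visit O
O → H
H → F
F → T
T → N
N → L
L → G
G → J
J → M
M → I
I → Q
Q → K
K → P
P → S
K → U
U → R

O → H → F → T → N → L → G → J → M → I → Q → K → P → S → U → R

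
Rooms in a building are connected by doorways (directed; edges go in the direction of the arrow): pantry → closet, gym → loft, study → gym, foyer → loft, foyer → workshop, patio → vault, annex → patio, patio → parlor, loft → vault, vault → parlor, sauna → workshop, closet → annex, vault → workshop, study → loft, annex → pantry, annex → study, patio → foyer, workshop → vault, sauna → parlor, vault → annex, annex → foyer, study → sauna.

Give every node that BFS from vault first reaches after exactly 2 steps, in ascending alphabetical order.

foyer, pantry, patio, study

Level 0: vault
Level 1: annex, parlor, workshop
Level 2: foyer, pantry, patio, study
Level 3: closet, gym, loft, sauna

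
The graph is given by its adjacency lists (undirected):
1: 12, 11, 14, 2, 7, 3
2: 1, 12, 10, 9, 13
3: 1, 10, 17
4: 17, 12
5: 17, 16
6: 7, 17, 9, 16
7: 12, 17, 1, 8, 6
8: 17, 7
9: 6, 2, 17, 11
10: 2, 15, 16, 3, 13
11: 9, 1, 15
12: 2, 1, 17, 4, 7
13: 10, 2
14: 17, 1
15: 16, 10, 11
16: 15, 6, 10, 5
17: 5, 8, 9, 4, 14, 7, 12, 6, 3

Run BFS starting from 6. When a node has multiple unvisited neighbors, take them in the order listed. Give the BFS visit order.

Visit 6; enqueue 7, 17, 9, 16 → queue [7, 17, 9, 16]
Visit 7; enqueue 12, 1, 8 → queue [17, 9, 16, 12, 1, 8]
Visit 17; enqueue 5, 4, 14, 3 → queue [9, 16, 12, 1, 8, 5, 4, 14, 3]
Visit 9; enqueue 2, 11 → queue [16, 12, 1, 8, 5, 4, 14, 3, 2, 11]
Visit 16; enqueue 15, 10 → queue [12, 1, 8, 5, 4, 14, 3, 2, 11, 15, 10]
Visit 12 → queue [1, 8, 5, 4, 14, 3, 2, 11, 15, 10]
Visit 1 → queue [8, 5, 4, 14, 3, 2, 11, 15, 10]
Visit 8 → queue [5, 4, 14, 3, 2, 11, 15, 10]
Visit 5 → queue [4, 14, 3, 2, 11, 15, 10]
Visit 4 → queue [14, 3, 2, 11, 15, 10]
Visit 14 → queue [3, 2, 11, 15, 10]
Visit 3 → queue [2, 11, 15, 10]
Visit 2; enqueue 13 → queue [11, 15, 10, 13]
Visit 11 → queue [15, 10, 13]
Visit 15 → queue [10, 13]
Visit 10 → queue [13]
Visit 13 → queue []

6 → 7 → 17 → 9 → 16 → 12 → 1 → 8 → 5 → 4 → 14 → 3 → 2 → 11 → 15 → 10 → 13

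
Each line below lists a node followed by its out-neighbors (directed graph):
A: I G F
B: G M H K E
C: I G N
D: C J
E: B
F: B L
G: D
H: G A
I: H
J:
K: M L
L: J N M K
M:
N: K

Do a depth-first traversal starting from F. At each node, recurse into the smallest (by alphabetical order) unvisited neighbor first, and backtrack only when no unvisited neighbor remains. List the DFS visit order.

Visit F
F → B
B → E
B → G
G → D
D → C
C → I
I → H
H → A
C → N
N → K
K → L
L → J
L → M

F -> B -> E -> G -> D -> C -> I -> H -> A -> N -> K -> L -> J -> M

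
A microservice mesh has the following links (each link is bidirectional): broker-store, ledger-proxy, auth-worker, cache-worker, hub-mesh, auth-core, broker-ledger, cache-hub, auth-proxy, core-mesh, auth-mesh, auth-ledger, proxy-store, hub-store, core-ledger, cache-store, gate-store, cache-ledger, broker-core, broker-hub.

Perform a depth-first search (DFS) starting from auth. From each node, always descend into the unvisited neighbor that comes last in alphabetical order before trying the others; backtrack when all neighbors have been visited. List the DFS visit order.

auth, worker, cache, store, proxy, ledger, core, mesh, hub, broker, gate

Visit auth
auth → worker
worker → cache
cache → store
store → proxy
proxy → ledger
ledger → core
core → mesh
mesh → hub
hub → broker
store → gate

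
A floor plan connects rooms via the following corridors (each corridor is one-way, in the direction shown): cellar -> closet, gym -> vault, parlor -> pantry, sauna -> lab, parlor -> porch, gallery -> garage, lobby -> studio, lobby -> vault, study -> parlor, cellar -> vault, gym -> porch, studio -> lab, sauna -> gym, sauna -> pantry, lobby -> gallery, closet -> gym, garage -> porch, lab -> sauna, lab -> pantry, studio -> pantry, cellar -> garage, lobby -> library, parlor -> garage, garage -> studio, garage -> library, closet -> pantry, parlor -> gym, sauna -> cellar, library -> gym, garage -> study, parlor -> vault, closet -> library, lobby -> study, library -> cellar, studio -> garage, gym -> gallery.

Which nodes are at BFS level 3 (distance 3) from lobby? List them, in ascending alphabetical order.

closet, porch, sauna

Level 0: lobby
Level 1: gallery, library, studio, study, vault
Level 2: cellar, garage, gym, lab, pantry, parlor
Level 3: closet, porch, sauna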